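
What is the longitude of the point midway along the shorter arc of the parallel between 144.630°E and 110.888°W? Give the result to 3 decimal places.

Signed shortest Δλ from +144.630° to -110.888° is +104.482°.
Midpoint longitude = +144.630° + (+104.482°)/2 = +144.630° + 52.241° = +196.871°.
Normalise into (−180°, 180°]: -163.129°.
(The naïve average (+144.630 + -110.888)/2 = 16.871° is on the wrong side of the globe.)

163.129°W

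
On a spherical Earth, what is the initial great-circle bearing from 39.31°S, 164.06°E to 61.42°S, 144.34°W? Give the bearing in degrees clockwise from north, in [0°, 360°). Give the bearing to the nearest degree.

Δλ = -144.34 − 164.06 = -308.40°; wrapped into (−180°, 180°]: 51.60°.
θ = atan2( sin Δλ · cos φ₂ , cos φ₁ · sin φ₂ − sin φ₁ · cos φ₂ · cos Δλ )
  = atan2(0.37491, -0.49120) = 142.648° → normalised to [0°, 360°): 142.648°.

143°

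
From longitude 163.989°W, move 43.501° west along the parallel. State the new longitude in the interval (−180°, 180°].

152.510°E

Start at -163.989°; shift −43.501° → -207.490°.
-207.490° lies outside (−180°, 180°]; add 360° → +152.510°.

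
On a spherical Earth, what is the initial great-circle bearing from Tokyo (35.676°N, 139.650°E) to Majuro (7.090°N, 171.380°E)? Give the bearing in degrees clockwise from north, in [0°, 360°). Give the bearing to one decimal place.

Δλ = 171.380 − 139.650 = 31.730°.
θ = atan2( sin Δλ · cos φ₂ , cos φ₁ · sin φ₂ − sin φ₁ · cos φ₂ · cos Δλ )
  = atan2(0.52190, -0.39198) = 126.909° → normalised to [0°, 360°): 126.909°.

126.9°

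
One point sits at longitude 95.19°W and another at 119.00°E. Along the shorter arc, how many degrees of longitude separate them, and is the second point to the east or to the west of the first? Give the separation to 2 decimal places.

Raw difference: 119.00 − -95.19 = 214.19°.
Normalise into (−180°, 180°]: 214.19° − 360° = -145.81°.
Negative ⇒ the second point lies to the west; separation 145.81°.

145.81° west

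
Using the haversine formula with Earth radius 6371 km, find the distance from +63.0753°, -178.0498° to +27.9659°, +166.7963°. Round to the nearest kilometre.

Δλ = 166.7963 − -178.0498 = 344.8461°; wrapped into (−180°, 180°]: -15.1539°.
Δφ = 27.9659 − 63.0753 = -35.1094°.
a = sin²(Δφ/2) + cos φ₁ · cos φ₂ · sin²(Δλ/2) = 0.097926.
c = 2·atan2(√a, √(1−a)) = 0.63656 rad → d = 6371·c ≈ 4055.49 km.

4055 km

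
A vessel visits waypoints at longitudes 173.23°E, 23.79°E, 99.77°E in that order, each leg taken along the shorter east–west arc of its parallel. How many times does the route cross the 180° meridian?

0

Leg 1: +173.23° → +23.79°, shortest Δλ = -149.44° (west) — does not cross 180°.
Leg 2: +23.79° → +99.77°, shortest Δλ = 75.98° (east) — does not cross 180°.
Total crossings: 0.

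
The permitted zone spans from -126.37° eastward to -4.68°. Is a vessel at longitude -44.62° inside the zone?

Band width going east from -126.37° to -4.68°: ((-4.68 − -126.37) mod 360) = 121.69°.
Offset of -44.62° east of the west edge: ((-44.62 − -126.37) mod 360) = 81.75°.
81.75° ≤ 121.69° ⇒ inside.

Yes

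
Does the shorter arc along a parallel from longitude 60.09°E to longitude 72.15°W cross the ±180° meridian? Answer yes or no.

No

Signed shortest Δλ = ((-72.15 − 60.09 + 180) mod 360) − 180 = -132.24°.
Going west by 132.24° from +60.09° reaches -72.15° without touching 180°.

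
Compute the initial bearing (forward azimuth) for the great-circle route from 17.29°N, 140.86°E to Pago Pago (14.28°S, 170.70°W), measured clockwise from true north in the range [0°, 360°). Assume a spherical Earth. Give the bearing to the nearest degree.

Δλ = -170.70 − 140.86 = -311.56°; wrapped into (−180°, 180°]: 48.44°.
θ = atan2( sin Δλ · cos φ₂ , cos φ₁ · sin φ₂ − sin φ₁ · cos φ₂ · cos Δλ )
  = atan2(0.72514, -0.42659) = 120.468° → normalised to [0°, 360°): 120.468°.

120°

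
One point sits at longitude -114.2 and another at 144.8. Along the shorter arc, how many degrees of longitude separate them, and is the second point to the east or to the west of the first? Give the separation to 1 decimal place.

101.0° west

Raw difference: 144.8 − -114.2 = 259.0°.
Normalise into (−180°, 180°]: 259.0° − 360° = -101.0°.
Negative ⇒ the second point lies to the west; separation 101.0°.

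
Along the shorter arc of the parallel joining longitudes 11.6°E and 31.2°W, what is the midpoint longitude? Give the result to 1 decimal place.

9.8°W

Signed shortest Δλ from +11.6° to -31.2° is -42.8°.
Midpoint longitude = +11.6° + (-42.8°)/2 = +11.6° − 21.4° = -9.8°.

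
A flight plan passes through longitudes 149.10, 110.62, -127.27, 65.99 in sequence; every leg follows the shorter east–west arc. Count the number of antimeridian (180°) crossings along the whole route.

Leg 1: +149.10° → +110.62°, shortest Δλ = -38.48° (west) — does not cross 180°.
Leg 2: +110.62° → -127.27°, shortest Δλ = 122.11° (east) — crosses 180°.
Leg 3: -127.27° → +65.99°, shortest Δλ = -166.74° (west) — crosses 180°.
Total crossings: 2.

2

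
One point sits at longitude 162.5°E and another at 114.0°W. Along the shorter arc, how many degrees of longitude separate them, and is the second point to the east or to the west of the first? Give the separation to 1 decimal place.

83.5° east

Raw difference: -114.0 − 162.5 = -276.5°.
Normalise into (−180°, 180°]: -276.5° + 360° = 83.5°.
Positive ⇒ the second point lies to the east; separation 83.5°.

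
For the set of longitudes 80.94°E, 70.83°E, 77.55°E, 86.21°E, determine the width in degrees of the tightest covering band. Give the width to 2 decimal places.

Sort the longitudes: +70.83°, +77.55°, +80.94°, +86.21°.
Eastward gaps between consecutive values (wrapping around): 6.72°, 3.39°, 5.27°, 344.62°.
Largest gap = 344.62° ⇒ minimal covering band is its complement: 360° − 344.62° = 15.38°.
Band runs from +70.83° eastward to +86.21°.

15.38°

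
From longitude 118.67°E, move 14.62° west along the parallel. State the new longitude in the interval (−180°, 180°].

104.05°E

Start at +118.67°; shift −14.62° → +104.05°.
+104.05° already lies in (−180°, 180°].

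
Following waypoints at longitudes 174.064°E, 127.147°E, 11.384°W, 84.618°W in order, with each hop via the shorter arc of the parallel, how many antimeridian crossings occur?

Leg 1: +174.064° → +127.147°, shortest Δλ = -46.917° (west) — does not cross 180°.
Leg 2: +127.147° → -11.384°, shortest Δλ = -138.531° (west) — does not cross 180°.
Leg 3: -11.384° → -84.618°, shortest Δλ = -73.234° (west) — does not cross 180°.
Total crossings: 0.

0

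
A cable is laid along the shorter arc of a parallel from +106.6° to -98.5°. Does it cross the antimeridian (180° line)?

Naïve |-98.5 − 106.6| = 205.1° > 180°, so the shorter arc goes the other way round — across 180°.
Signed shortest Δλ = ((-98.5 − 106.6 + 180) mod 360) − 180 = 154.9°.
Going east by 154.9° from +106.6° passes through 180° before reaching -98.5°.

Yes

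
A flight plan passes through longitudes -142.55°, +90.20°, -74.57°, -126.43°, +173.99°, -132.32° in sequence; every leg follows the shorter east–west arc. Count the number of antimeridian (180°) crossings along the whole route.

Leg 1: -142.55° → +90.20°, shortest Δλ = -127.25° (west) — crosses 180°.
Leg 2: +90.20° → -74.57°, shortest Δλ = -164.77° (west) — does not cross 180°.
Leg 3: -74.57° → -126.43°, shortest Δλ = -51.86° (west) — does not cross 180°.
Leg 4: -126.43° → +173.99°, shortest Δλ = -59.58° (west) — crosses 180°.
Leg 5: +173.99° → -132.32°, shortest Δλ = 53.69° (east) — crosses 180°.
Total crossings: 3.

3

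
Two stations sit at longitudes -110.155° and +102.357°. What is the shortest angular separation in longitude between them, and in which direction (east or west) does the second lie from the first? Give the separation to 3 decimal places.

Raw difference: 102.357 − -110.155 = 212.512°.
Normalise into (−180°, 180°]: 212.512° − 360° = -147.488°.
Negative ⇒ the second point lies to the west; separation 147.488°.

147.488° west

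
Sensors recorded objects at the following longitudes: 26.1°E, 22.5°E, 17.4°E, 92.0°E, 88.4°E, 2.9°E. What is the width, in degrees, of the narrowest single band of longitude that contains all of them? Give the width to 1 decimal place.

89.1°

Sort the longitudes: +2.9°, +17.4°, +22.5°, +26.1°, +88.4°, +92.0°.
Eastward gaps between consecutive values (wrapping around): 14.5°, 5.1°, 3.6°, 62.3°, 3.6°, 270.9°.
Largest gap = 270.9° ⇒ minimal covering band is its complement: 360° − 270.9° = 89.1°.
Band runs from +2.9° eastward to +92.0°.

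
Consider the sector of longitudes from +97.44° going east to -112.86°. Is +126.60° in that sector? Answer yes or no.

Band width going east from +97.44° to -112.86°: ((-112.86 − 97.44) mod 360) = 149.70°.
Offset of +126.60° east of the west edge: ((126.60 − 97.44) mod 360) = 29.16°.
29.16° ≤ 149.70° ⇒ inside.

Yes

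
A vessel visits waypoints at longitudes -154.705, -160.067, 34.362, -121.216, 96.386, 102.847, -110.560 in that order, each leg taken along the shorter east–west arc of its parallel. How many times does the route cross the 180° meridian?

Leg 1: -154.705° → -160.067°, shortest Δλ = -5.362° (west) — does not cross 180°.
Leg 2: -160.067° → +34.362°, shortest Δλ = -165.571° (west) — crosses 180°.
Leg 3: +34.362° → -121.216°, shortest Δλ = -155.578° (west) — does not cross 180°.
Leg 4: -121.216° → +96.386°, shortest Δλ = -142.398° (west) — crosses 180°.
Leg 5: +96.386° → +102.847°, shortest Δλ = 6.461° (east) — does not cross 180°.
Leg 6: +102.847° → -110.560°, shortest Δλ = 146.593° (east) — crosses 180°.
Total crossings: 3.

3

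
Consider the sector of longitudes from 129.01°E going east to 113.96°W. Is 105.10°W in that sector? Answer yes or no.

Band width going east from +129.01° to -113.96°: ((-113.96 − 129.01) mod 360) = 117.03°.
Offset of -105.10° east of the west edge: ((-105.10 − 129.01) mod 360) = 125.89°.
125.89° > 117.03° ⇒ outside.

No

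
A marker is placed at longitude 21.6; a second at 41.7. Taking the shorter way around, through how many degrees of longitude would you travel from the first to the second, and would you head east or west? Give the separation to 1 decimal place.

20.1° east

Raw difference: 41.7 − 21.6 = 20.1°.
Normalise into (−180°, 180°]: 20.1° stays 20.1°.
Positive ⇒ the second point lies to the east; separation 20.1°.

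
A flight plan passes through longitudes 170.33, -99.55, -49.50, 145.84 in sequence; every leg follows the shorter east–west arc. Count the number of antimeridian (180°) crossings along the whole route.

2

Leg 1: +170.33° → -99.55°, shortest Δλ = 90.12° (east) — crosses 180°.
Leg 2: -99.55° → -49.50°, shortest Δλ = 50.05° (east) — does not cross 180°.
Leg 3: -49.50° → +145.84°, shortest Δλ = -164.66° (west) — crosses 180°.
Total crossings: 2.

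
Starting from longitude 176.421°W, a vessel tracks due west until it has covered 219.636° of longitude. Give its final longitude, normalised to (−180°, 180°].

36.057°W

Start at -176.421°; shift −219.636° → -396.057°.
-396.057° lies outside (−180°, 180°]; add 360° → -36.057°.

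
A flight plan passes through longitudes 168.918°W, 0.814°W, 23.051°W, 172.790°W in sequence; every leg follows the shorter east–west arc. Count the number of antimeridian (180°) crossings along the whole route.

Leg 1: -168.918° → -0.814°, shortest Δλ = 168.104° (east) — does not cross 180°.
Leg 2: -0.814° → -23.051°, shortest Δλ = -22.237° (west) — does not cross 180°.
Leg 3: -23.051° → -172.790°, shortest Δλ = -149.739° (west) — does not cross 180°.
Total crossings: 0.

0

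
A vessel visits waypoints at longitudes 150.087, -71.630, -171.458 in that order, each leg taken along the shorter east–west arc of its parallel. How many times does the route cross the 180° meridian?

1

Leg 1: +150.087° → -71.630°, shortest Δλ = 138.283° (east) — crosses 180°.
Leg 2: -71.630° → -171.458°, shortest Δλ = -99.828° (west) — does not cross 180°.
Total crossings: 1.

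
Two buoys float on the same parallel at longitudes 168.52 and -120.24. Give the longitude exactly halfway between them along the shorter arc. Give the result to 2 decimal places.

-155.86°

Signed shortest Δλ from +168.52° to -120.24° is +71.24°.
Midpoint longitude = +168.52° + (+71.24°)/2 = +168.52° + 35.62° = +204.14°.
Normalise into (−180°, 180°]: -155.86°.
(The naïve average (+168.52 + -120.24)/2 = 24.14° is on the wrong side of the globe.)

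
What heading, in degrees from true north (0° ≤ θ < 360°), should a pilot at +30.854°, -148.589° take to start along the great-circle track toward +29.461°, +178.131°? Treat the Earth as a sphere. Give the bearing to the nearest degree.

276°

Δλ = 178.131 − -148.589 = 326.720°; wrapped into (−180°, 180°]: -33.280°.
θ = atan2( sin Δλ · cos φ₂ , cos φ₁ · sin φ₂ − sin φ₁ · cos φ₂ · cos Δλ )
  = atan2(-0.47777, 0.04892) = -84.154° → normalised to [0°, 360°): 275.846°.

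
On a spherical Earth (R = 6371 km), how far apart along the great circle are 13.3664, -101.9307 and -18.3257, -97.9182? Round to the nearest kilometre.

3551 km

Δλ = -97.9182 − -101.9307 = 4.0125°.
Δφ = -18.3257 − 13.3664 = -31.6921°.
a = sin²(Δφ/2) + cos φ₁ · cos φ₂ · sin²(Δλ/2) = 0.075690.
c = 2·atan2(√a, √(1−a)) = 0.55743 rad → d = 6371·c ≈ 3551.36 km.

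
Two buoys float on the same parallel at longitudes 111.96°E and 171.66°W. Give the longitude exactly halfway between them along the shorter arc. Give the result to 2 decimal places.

Signed shortest Δλ from +111.96° to -171.66° is +76.38°.
Midpoint longitude = +111.96° + (+76.38°)/2 = +111.96° + 38.19° = +150.15°.
(The naïve average (+111.96 + -171.66)/2 = -29.85° is on the wrong side of the globe.)

150.15°E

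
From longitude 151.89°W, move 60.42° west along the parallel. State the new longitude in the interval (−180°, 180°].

147.69°E

Start at -151.89°; shift −60.42° → -212.31°.
-212.31° lies outside (−180°, 180°]; add 360° → +147.69°.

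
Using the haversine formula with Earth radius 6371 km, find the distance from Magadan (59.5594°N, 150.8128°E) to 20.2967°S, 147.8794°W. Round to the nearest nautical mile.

5648 nmi

Δλ = -147.8794 − 150.8128 = -298.6922°; wrapped into (−180°, 180°]: 61.3078°.
Δφ = -20.2967 − 59.5594 = -79.8561°.
a = sin²(Δφ/2) + cos φ₁ · cos φ₂ · sin²(Δλ/2) = 0.535463.
c = 2·atan2(√a, √(1−a)) = 1.64178 rad → d = 6371·c ≈ 10459.80 km ≈ 5647.84 nmi.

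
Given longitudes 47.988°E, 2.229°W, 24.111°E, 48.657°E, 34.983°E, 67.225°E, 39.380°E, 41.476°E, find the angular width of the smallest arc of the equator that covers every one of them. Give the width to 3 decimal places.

Sort the longitudes: -2.229°, +24.111°, +34.983°, +39.380°, +41.476°, +47.988°, +48.657°, +67.225°.
Eastward gaps between consecutive values (wrapping around): 26.340°, 10.872°, 4.397°, 2.096°, 6.512°, 0.669°, 18.568°, 290.546°.
Largest gap = 290.546° ⇒ minimal covering band is its complement: 360° − 290.546° = 69.454°.
Band runs from -2.229° eastward to +67.225°.

69.454°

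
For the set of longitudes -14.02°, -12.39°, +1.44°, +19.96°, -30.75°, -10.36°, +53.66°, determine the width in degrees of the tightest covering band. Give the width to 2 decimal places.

84.41°

Sort the longitudes: -30.75°, -14.02°, -12.39°, -10.36°, +1.44°, +19.96°, +53.66°.
Eastward gaps between consecutive values (wrapping around): 16.73°, 1.63°, 2.03°, 11.80°, 18.52°, 33.70°, 275.59°.
Largest gap = 275.59° ⇒ minimal covering band is its complement: 360° − 275.59° = 84.41°.
Band runs from -30.75° eastward to +53.66°.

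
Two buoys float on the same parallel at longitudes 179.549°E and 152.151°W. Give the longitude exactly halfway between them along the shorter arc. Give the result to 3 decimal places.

Signed shortest Δλ from +179.549° to -152.151° is +28.300°.
Midpoint longitude = +179.549° + (+28.300°)/2 = +179.549° + 14.150° = +193.699°.
Normalise into (−180°, 180°]: -166.301°.
(The naïve average (+179.549 + -152.151)/2 = 13.699° is on the wrong side of the globe.)

166.301°W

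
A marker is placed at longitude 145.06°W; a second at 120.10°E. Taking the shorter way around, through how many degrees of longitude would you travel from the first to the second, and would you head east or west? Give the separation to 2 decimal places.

94.84° west

Raw difference: 120.10 − -145.06 = 265.16°.
Normalise into (−180°, 180°]: 265.16° − 360° = -94.84°.
Negative ⇒ the second point lies to the west; separation 94.84°.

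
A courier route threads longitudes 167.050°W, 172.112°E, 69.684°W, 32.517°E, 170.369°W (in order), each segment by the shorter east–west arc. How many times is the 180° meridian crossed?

Leg 1: -167.050° → +172.112°, shortest Δλ = -20.838° (west) — crosses 180°.
Leg 2: +172.112° → -69.684°, shortest Δλ = 118.204° (east) — crosses 180°.
Leg 3: -69.684° → +32.517°, shortest Δλ = 102.201° (east) — does not cross 180°.
Leg 4: +32.517° → -170.369°, shortest Δλ = 157.114° (east) — crosses 180°.
Total crossings: 3.

3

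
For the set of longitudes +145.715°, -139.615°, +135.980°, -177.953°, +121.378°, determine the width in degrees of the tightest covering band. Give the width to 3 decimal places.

99.007°

Sort the longitudes: -177.953°, -139.615°, +121.378°, +135.980°, +145.715°.
Eastward gaps between consecutive values (wrapping around): 38.338°, 260.993°, 14.602°, 9.735°, 36.332°.
Largest gap = 260.993° ⇒ minimal covering band is its complement: 360° − 260.993° = 99.007°.
Band runs from +121.378° eastward to -139.615°, crossing the antimeridian.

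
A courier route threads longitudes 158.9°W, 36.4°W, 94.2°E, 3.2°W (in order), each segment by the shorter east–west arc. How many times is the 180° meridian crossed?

Leg 1: -158.9° → -36.4°, shortest Δλ = 122.5° (east) — does not cross 180°.
Leg 2: -36.4° → +94.2°, shortest Δλ = 130.6° (east) — does not cross 180°.
Leg 3: +94.2° → -3.2°, shortest Δλ = -97.4° (west) — does not cross 180°.
Total crossings: 0.

0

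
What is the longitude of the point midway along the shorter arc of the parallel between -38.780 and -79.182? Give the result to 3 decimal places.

Signed shortest Δλ from -38.780° to -79.182° is -40.402°.
Midpoint longitude = -38.780° + (-40.402°)/2 = -38.780° − 20.201° = -58.981°.

-58.981°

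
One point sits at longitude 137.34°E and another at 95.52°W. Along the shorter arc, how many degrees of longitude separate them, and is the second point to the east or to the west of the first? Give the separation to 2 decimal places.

Raw difference: -95.52 − 137.34 = -232.86°.
Normalise into (−180°, 180°]: -232.86° + 360° = 127.14°.
Positive ⇒ the second point lies to the east; separation 127.14°.

127.14° east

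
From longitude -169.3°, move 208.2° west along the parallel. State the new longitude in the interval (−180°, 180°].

Start at -169.3°; shift −208.2° → -377.5°.
-377.5° lies outside (−180°, 180°]; add 360° → -17.5°.

-17.5°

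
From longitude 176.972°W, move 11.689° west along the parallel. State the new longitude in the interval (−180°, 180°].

Start at -176.972°; shift −11.689° → -188.661°.
-188.661° lies outside (−180°, 180°]; add 360° → +171.339°.

171.339°E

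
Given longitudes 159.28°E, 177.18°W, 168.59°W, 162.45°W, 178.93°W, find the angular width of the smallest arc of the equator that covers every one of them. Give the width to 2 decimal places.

38.27°

Sort the longitudes: -178.93°, -177.18°, -168.59°, -162.45°, +159.28°.
Eastward gaps between consecutive values (wrapping around): 1.75°, 8.59°, 6.14°, 321.73°, 21.79°.
Largest gap = 321.73° ⇒ minimal covering band is its complement: 360° − 321.73° = 38.27°.
Band runs from +159.28° eastward to -162.45°, crossing the antimeridian.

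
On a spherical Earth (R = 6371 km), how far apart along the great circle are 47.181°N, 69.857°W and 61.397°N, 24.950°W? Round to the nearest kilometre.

Δλ = -24.950 − -69.857 = 44.907°.
Δφ = 61.397 − 47.181 = 14.216°.
a = sin²(Δφ/2) + cos φ₁ · cos φ₂ · sin²(Δλ/2) = 0.062777.
c = 2·atan2(√a, √(1−a)) = 0.50651 rad → d = 6371·c ≈ 3226.94 km.

3227 km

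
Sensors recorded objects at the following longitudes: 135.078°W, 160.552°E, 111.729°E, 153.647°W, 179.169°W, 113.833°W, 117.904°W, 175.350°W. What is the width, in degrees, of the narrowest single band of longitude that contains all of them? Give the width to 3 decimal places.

Sort the longitudes: -179.169°, -175.350°, -153.647°, -135.078°, -117.904°, -113.833°, +111.729°, +160.552°.
Eastward gaps between consecutive values (wrapping around): 3.819°, 21.703°, 18.569°, 17.174°, 4.071°, 225.562°, 48.823°, 20.279°.
Largest gap = 225.562° ⇒ minimal covering band is its complement: 360° − 225.562° = 134.438°.
Band runs from +111.729° eastward to -113.833°, crossing the antimeridian.

134.438°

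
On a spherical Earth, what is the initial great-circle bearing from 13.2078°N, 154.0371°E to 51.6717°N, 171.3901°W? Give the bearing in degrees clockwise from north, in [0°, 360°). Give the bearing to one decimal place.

28.5°

Δλ = -171.3901 − 154.0371 = -325.4272°; wrapped into (−180°, 180°]: 34.5728°.
θ = atan2( sin Δλ · cos φ₂ , cos φ₁ · sin φ₂ − sin φ₁ · cos φ₂ · cos Δλ )
  = atan2(0.35192, 0.64704) = 28.541° → normalised to [0°, 360°): 28.541°.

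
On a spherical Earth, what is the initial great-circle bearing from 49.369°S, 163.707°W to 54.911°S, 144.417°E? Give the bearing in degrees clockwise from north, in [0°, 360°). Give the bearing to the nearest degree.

240°

Δλ = 144.417 − -163.707 = 308.124°; wrapped into (−180°, 180°]: -51.876°.
θ = atan2( sin Δλ · cos φ₂ , cos φ₁ · sin φ₂ − sin φ₁ · cos φ₂ · cos Δλ )
  = atan2(-0.45222, -0.26350) = -120.229° → normalised to [0°, 360°): 239.771°.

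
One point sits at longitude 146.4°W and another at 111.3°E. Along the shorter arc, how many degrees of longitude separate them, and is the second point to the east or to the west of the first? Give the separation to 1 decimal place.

Raw difference: 111.3 − -146.4 = 257.7°.
Normalise into (−180°, 180°]: 257.7° − 360° = -102.3°.
Negative ⇒ the second point lies to the west; separation 102.3°.

102.3° west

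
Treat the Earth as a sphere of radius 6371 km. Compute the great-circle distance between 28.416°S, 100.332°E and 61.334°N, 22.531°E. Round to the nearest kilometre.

Δλ = 22.531 − 100.332 = -77.801°.
Δφ = 61.334 − -28.416 = 89.750°.
a = sin²(Δφ/2) + cos φ₁ · cos φ₂ · sin²(Δλ/2) = 0.664195.
c = 2·atan2(√a, √(1−a)) = 1.90540 rad → d = 6371·c ≈ 12139.28 km.

12139 km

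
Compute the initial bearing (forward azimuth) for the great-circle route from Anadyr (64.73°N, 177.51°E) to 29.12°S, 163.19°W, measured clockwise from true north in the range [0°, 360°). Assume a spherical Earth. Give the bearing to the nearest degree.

Δλ = -163.19 − 177.51 = -340.70°; wrapped into (−180°, 180°]: 19.30°.
θ = atan2( sin Δλ · cos φ₂ , cos φ₁ · sin φ₂ − sin φ₁ · cos φ₂ · cos Δλ )
  = atan2(0.28874, -0.95335) = 163.150° → normalised to [0°, 360°): 163.150°.

163°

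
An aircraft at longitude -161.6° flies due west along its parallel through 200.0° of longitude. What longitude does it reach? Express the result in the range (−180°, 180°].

Start at -161.6°; shift −200.0° → -361.6°.
-361.6° lies outside (−180°, 180°]; add 360° → -1.6°.

-1.6°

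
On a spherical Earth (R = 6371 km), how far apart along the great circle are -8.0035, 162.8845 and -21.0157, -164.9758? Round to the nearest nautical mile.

Δλ = -164.9758 − 162.8845 = -327.8603°; wrapped into (−180°, 180°]: 32.1397°.
Δφ = -21.0157 − -8.0035 = -13.0122°.
a = sin²(Δφ/2) + cos φ₁ · cos φ₂ · sin²(Δλ/2) = 0.083669.
c = 2·atan2(√a, √(1−a)) = 0.58690 rad → d = 6371·c ≈ 3739.13 km ≈ 2018.97 nmi.

2019 nmi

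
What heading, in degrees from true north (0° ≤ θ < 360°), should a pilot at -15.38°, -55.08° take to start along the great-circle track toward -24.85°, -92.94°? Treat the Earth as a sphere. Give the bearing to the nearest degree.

249°

Δλ = -92.94 − -55.08 = -37.86°.
θ = atan2( sin Δλ · cos φ₂ , cos φ₁ · sin φ₂ − sin φ₁ · cos φ₂ · cos Δλ )
  = atan2(-0.55691, -0.21519) = -111.126° → normalised to [0°, 360°): 248.874°.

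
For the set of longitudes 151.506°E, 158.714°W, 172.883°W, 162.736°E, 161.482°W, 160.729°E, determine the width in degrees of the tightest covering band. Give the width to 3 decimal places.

Sort the longitudes: -172.883°, -161.482°, -158.714°, +151.506°, +160.729°, +162.736°.
Eastward gaps between consecutive values (wrapping around): 11.401°, 2.768°, 310.220°, 9.223°, 2.007°, 24.381°.
Largest gap = 310.220° ⇒ minimal covering band is its complement: 360° − 310.220° = 49.780°.
Band runs from +151.506° eastward to -158.714°, crossing the antimeridian.

49.780°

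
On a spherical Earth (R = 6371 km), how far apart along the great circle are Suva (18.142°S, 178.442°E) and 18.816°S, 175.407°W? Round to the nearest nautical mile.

353 nmi

Δλ = -175.407 − 178.442 = -353.849°; wrapped into (−180°, 180°]: 6.151°.
Δφ = -18.816 − -18.142 = -0.674°.
a = sin²(Δφ/2) + cos φ₁ · cos φ₂ · sin²(Δλ/2) = 0.002624.
c = 2·atan2(√a, √(1−a)) = 0.10249 rad → d = 6371·c ≈ 652.97 km ≈ 352.58 nmi.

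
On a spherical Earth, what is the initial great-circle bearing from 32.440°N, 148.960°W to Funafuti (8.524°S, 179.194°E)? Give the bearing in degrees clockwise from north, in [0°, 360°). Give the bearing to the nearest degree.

Δλ = 179.194 − -148.960 = 328.154°; wrapped into (−180°, 180°]: -31.846°.
θ = atan2( sin Δλ · cos φ₂ , cos φ₁ · sin φ₂ − sin φ₁ · cos φ₂ · cos Δλ )
  = atan2(-0.52181, -0.57573) = -137.813° → normalised to [0°, 360°): 222.187°.

222°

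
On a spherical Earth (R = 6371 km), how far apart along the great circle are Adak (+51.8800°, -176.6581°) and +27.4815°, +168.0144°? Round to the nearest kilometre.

2999 km

Δλ = 168.0144 − -176.6581 = 344.6725°; wrapped into (−180°, 180°]: -15.3275°.
Δφ = 27.4815 − 51.8800 = -24.3985°.
a = sin²(Δφ/2) + cos φ₁ · cos φ₂ · sin²(Δλ/2) = 0.054393.
c = 2·atan2(√a, √(1−a)) = 0.47078 rad → d = 6371·c ≈ 2999.34 km.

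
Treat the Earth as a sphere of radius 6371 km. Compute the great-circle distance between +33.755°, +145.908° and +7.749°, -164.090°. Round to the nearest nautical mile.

3171 nmi

Δλ = -164.090 − 145.908 = -309.998°; wrapped into (−180°, 180°]: 50.002°.
Δφ = 7.749 − 33.755 = -26.006°.
a = sin²(Δφ/2) + cos φ₁ · cos φ₂ · sin²(Δλ/2) = 0.197778.
c = 2·atan2(√a, √(1−a)) = 0.92173 rad → d = 6371·c ≈ 5872.33 km ≈ 3170.80 nmi.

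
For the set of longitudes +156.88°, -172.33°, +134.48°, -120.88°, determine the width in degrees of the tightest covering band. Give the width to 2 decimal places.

Sort the longitudes: -172.33°, -120.88°, +134.48°, +156.88°.
Eastward gaps between consecutive values (wrapping around): 51.45°, 255.36°, 22.40°, 30.79°.
Largest gap = 255.36° ⇒ minimal covering band is its complement: 360° − 255.36° = 104.64°.
Band runs from +134.48° eastward to -120.88°, crossing the antimeridian.

104.64°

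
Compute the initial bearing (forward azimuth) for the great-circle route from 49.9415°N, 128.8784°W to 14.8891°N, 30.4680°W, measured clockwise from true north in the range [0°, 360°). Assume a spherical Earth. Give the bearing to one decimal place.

Δλ = -30.4680 − -128.8784 = 98.4104°.
θ = atan2( sin Δλ · cos φ₂ , cos φ₁ · sin φ₂ − sin φ₁ · cos φ₂ · cos Δλ )
  = atan2(0.95603, 0.27355) = 74.032° → normalised to [0°, 360°): 74.032°.

74.0°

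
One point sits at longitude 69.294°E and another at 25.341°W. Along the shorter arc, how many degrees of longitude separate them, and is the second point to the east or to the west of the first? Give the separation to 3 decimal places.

Raw difference: -25.341 − 69.294 = -94.635°.
Normalise into (−180°, 180°]: -94.635° stays -94.635°.
Negative ⇒ the second point lies to the west; separation 94.635°.

94.635° west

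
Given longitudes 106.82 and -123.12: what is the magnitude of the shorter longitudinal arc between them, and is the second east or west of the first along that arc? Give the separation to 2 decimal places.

Raw difference: -123.12 − 106.82 = -229.94°.
Normalise into (−180°, 180°]: -229.94° + 360° = 130.06°.
Positive ⇒ the second point lies to the east; separation 130.06°.

130.06° east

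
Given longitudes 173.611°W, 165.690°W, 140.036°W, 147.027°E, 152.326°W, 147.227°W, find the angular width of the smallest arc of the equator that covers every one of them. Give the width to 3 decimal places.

Sort the longitudes: -173.611°, -165.690°, -152.326°, -147.227°, -140.036°, +147.027°.
Eastward gaps between consecutive values (wrapping around): 7.921°, 13.364°, 5.099°, 7.191°, 287.063°, 39.362°.
Largest gap = 287.063° ⇒ minimal covering band is its complement: 360° − 287.063° = 72.937°.
Band runs from +147.027° eastward to -140.036°, crossing the antimeridian.

72.937°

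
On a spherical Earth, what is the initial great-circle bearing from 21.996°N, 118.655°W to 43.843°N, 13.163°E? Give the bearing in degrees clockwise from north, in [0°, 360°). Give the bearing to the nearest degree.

Δλ = 13.163 − -118.655 = 131.818°.
θ = atan2( sin Δλ · cos φ₂ , cos φ₁ · sin φ₂ − sin φ₁ · cos φ₂ · cos Δλ )
  = atan2(0.53752, 0.82238) = 33.169° → normalised to [0°, 360°): 33.169°.

33°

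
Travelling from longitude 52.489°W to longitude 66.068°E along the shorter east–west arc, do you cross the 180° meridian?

Signed shortest Δλ = ((66.068 − -52.489 + 180) mod 360) − 180 = 118.557°.
Going east by 118.557° from -52.489° reaches +66.068° without touching 180°.

No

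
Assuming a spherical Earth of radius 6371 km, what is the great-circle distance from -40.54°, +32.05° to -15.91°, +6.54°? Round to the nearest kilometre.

Δλ = 6.54 − 32.05 = -25.51°.
Δφ = -15.91 − -40.54 = 24.63°.
a = sin²(Δφ/2) + cos φ₁ · cos φ₂ · sin²(Δλ/2) = 0.081116.
c = 2·atan2(√a, √(1−a)) = 0.57761 rad → d = 6371·c ≈ 3679.97 km.

3680 km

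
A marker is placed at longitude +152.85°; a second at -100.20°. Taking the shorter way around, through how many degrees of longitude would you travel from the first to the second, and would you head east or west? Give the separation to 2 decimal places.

106.95° east

Raw difference: -100.20 − 152.85 = -253.05°.
Normalise into (−180°, 180°]: -253.05° + 360° = 106.95°.
Positive ⇒ the second point lies to the east; separation 106.95°.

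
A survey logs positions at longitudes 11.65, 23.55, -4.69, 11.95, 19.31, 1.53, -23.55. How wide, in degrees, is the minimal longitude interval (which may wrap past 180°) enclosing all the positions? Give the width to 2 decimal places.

Sort the longitudes: -23.55°, -4.69°, +1.53°, +11.65°, +11.95°, +19.31°, +23.55°.
Eastward gaps between consecutive values (wrapping around): 18.86°, 6.22°, 10.12°, 0.30°, 7.36°, 4.24°, 312.90°.
Largest gap = 312.90° ⇒ minimal covering band is its complement: 360° − 312.90° = 47.10°.
Band runs from -23.55° eastward to +23.55°.

47.10°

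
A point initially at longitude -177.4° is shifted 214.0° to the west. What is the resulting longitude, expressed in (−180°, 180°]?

Start at -177.4°; shift −214.0° → -391.4°.
-391.4° lies outside (−180°, 180°]; add 360° → -31.4°.

-31.4°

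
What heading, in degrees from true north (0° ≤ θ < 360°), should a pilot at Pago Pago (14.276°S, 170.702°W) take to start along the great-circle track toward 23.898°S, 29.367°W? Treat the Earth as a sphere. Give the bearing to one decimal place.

134.9°

Δλ = -29.367 − -170.702 = 141.335°.
θ = atan2( sin Δλ · cos φ₂ , cos φ₁ · sin φ₂ − sin φ₁ · cos φ₂ · cos Δλ )
  = atan2(0.57120, -0.56864) = 134.871° → normalised to [0°, 360°): 134.871°.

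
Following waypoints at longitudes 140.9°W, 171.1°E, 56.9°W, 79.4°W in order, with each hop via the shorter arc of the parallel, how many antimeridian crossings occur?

Leg 1: -140.9° → +171.1°, shortest Δλ = -48.0° (west) — crosses 180°.
Leg 2: +171.1° → -56.9°, shortest Δλ = 132.0° (east) — crosses 180°.
Leg 3: -56.9° → -79.4°, shortest Δλ = -22.5° (west) — does not cross 180°.
Total crossings: 2.

2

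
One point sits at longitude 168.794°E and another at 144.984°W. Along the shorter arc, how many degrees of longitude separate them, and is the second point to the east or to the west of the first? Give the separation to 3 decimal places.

46.222° east

Raw difference: -144.984 − 168.794 = -313.778°.
Normalise into (−180°, 180°]: -313.778° + 360° = 46.222°.
Positive ⇒ the second point lies to the east; separation 46.222°.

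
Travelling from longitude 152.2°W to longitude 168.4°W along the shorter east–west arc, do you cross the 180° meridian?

No

Signed shortest Δλ = ((-168.4 − -152.2 + 180) mod 360) − 180 = -16.2°.
Going west by 16.2° from -152.2° reaches -168.4° without touching 180°.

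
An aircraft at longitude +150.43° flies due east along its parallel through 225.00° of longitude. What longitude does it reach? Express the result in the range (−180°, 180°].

Start at +150.43°; shift +225.00° → +375.43°.
+375.43° lies outside (−180°, 180°]; subtract 360° → +15.43°.

+15.43°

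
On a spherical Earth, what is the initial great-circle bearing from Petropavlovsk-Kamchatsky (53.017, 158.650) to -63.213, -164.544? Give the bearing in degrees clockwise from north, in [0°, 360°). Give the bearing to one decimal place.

Δλ = -164.544 − 158.650 = -323.194°; wrapped into (−180°, 180°]: 36.806°.
θ = atan2( sin Δλ · cos φ₂ , cos φ₁ · sin φ₂ − sin φ₁ · cos φ₂ · cos Δλ )
  = atan2(0.27000, -0.82527) = 161.883° → normalised to [0°, 360°): 161.883°.

161.9°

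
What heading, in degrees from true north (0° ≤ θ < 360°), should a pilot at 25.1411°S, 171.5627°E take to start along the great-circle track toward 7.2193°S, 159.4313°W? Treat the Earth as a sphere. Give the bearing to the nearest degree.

Δλ = -159.4313 − 171.5627 = -330.9940°; wrapped into (−180°, 180°]: 29.0060°.
θ = atan2( sin Δλ · cos φ₂ , cos φ₁ · sin φ₂ − sin φ₁ · cos φ₂ · cos Δλ )
  = atan2(0.48106, 0.25485) = 62.086° → normalised to [0°, 360°): 62.086°.

62°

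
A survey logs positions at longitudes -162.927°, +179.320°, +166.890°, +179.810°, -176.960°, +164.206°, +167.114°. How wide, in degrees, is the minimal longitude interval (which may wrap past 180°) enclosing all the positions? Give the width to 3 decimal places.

32.867°

Sort the longitudes: -176.960°, -162.927°, +164.206°, +166.890°, +167.114°, +179.320°, +179.810°.
Eastward gaps between consecutive values (wrapping around): 14.033°, 327.133°, 2.684°, 0.224°, 12.206°, 0.490°, 3.230°.
Largest gap = 327.133° ⇒ minimal covering band is its complement: 360° − 327.133° = 32.867°.
Band runs from +164.206° eastward to -162.927°, crossing the antimeridian.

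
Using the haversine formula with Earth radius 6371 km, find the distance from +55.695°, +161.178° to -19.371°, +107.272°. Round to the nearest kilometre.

9757 km

Δλ = 107.272 − 161.178 = -53.906°.
Δφ = -19.371 − 55.695 = -75.066°.
a = sin²(Δφ/2) + cos φ₁ · cos φ₂ · sin²(Δλ/2) = 0.480380.
c = 2·atan2(√a, √(1−a)) = 1.53155 rad → d = 6371·c ≈ 9757.48 km.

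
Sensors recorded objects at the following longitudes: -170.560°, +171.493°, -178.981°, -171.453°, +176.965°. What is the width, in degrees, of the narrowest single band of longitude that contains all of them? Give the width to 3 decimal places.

17.947°

Sort the longitudes: -178.981°, -171.453°, -170.560°, +171.493°, +176.965°.
Eastward gaps between consecutive values (wrapping around): 7.528°, 0.893°, 342.053°, 5.472°, 4.054°.
Largest gap = 342.053° ⇒ minimal covering band is its complement: 360° − 342.053° = 17.947°.
Band runs from +171.493° eastward to -170.560°, crossing the antimeridian.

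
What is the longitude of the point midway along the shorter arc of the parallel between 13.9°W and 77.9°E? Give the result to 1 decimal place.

32.0°E

Signed shortest Δλ from -13.9° to +77.9° is +91.8°.
Midpoint longitude = -13.9° + (+91.8°)/2 = -13.9° + 45.9° = +32.0°.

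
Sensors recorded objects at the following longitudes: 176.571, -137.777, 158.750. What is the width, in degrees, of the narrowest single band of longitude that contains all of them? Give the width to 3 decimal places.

63.473°

Sort the longitudes: -137.777°, +158.750°, +176.571°.
Eastward gaps between consecutive values (wrapping around): 296.527°, 17.821°, 45.652°.
Largest gap = 296.527° ⇒ minimal covering band is its complement: 360° − 296.527° = 63.473°.
Band runs from +158.750° eastward to -137.777°, crossing the antimeridian.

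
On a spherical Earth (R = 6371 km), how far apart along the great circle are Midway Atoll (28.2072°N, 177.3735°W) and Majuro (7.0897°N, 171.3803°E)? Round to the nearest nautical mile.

Δλ = 171.3803 − -177.3735 = 348.7538°; wrapped into (−180°, 180°]: -11.2462°.
Δφ = 7.0897 − 28.2072 = -21.1175°.
a = sin²(Δφ/2) + cos φ₁ · cos φ₂ · sin²(Δλ/2) = 0.041974.
c = 2·atan2(√a, √(1−a)) = 0.41267 rad → d = 6371·c ≈ 2629.15 km ≈ 1419.63 nmi.

1420 nmi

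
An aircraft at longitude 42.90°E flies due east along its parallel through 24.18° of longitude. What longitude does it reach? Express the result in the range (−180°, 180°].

67.08°E

Start at +42.90°; shift +24.18° → +67.08°.
+67.08° already lies in (−180°, 180°].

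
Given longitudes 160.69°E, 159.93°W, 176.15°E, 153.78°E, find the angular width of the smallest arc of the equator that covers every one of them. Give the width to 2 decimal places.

46.29°

Sort the longitudes: -159.93°, +153.78°, +160.69°, +176.15°.
Eastward gaps between consecutive values (wrapping around): 313.71°, 6.91°, 15.46°, 23.92°.
Largest gap = 313.71° ⇒ minimal covering band is its complement: 360° − 313.71° = 46.29°.
Band runs from +153.78° eastward to -159.93°, crossing the antimeridian.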